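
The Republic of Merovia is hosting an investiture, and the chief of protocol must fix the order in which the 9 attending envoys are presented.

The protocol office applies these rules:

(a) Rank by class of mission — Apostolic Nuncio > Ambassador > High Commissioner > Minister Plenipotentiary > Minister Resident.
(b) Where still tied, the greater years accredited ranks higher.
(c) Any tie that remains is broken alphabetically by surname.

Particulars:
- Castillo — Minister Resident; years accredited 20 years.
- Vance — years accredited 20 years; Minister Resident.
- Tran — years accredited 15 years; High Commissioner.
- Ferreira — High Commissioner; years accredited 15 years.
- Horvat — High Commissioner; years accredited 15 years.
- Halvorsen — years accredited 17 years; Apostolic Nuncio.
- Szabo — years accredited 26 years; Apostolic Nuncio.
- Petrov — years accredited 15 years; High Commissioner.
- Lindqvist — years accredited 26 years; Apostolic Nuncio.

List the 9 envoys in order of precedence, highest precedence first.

By class of mission: Lindqvist, Szabo and Halvorsen (Apostolic Nuncio); then Ferreira, Horvat, Petrov and Tran (High Commissioner); then Castillo and Vance (Minister Resident).
Among Lindqvist, Szabo and Halvorsen, by years accredited (higher first): Lindqvist and Szabo (26 years) before Halvorsen (17 years).
Among Lindqvist and Szabo, alphabetically by surname: Lindqvist before Szabo.
Ferreira, Horvat, Petrov and Tran all have years accredited 15 years, so the next rule applies.
Among Ferreira, Horvat, Petrov and Tran, alphabetically by surname: Ferreira before Horvat before Petrov before Tran.
Castillo and Vance both have years accredited 20 years, so the next rule applies.
Among Castillo and Vance, alphabetically by surname: Castillo before Vance.
Full order: Lindqvist, Szabo, Halvorsen, Ferreira, Horvat, Petrov, Tran, Castillo, Vance.

Lindqvist, Szabo, Halvorsen, Ferreira, Horvat, Petrov, Tran, Castillo, Vance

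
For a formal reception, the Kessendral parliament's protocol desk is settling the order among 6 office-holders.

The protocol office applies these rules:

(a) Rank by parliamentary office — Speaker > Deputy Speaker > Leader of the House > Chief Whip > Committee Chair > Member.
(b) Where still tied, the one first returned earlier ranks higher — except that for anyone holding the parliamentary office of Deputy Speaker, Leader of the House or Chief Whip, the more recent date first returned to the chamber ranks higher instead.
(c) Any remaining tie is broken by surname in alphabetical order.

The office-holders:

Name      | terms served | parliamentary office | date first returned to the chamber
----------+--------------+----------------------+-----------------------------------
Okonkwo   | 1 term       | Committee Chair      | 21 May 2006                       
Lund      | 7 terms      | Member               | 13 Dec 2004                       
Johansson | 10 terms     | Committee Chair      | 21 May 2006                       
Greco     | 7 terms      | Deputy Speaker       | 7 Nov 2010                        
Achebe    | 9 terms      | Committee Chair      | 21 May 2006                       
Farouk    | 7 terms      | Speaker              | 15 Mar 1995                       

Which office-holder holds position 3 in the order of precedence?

By parliamentary office: Farouk (Speaker); then Greco (Deputy Speaker); then Achebe, Johansson and Okonkwo (Committee Chair); then Lund (Member).
Achebe, Johansson and Okonkwo all have date first returned to the chamber 21 May 2006, so the next rule applies.
Among Achebe, Johansson and Okonkwo, alphabetically by surname: Achebe before Johansson before Okonkwo.
Order: Farouk, Greco, Achebe, Johansson, Okonkwo, Lund.

Achebe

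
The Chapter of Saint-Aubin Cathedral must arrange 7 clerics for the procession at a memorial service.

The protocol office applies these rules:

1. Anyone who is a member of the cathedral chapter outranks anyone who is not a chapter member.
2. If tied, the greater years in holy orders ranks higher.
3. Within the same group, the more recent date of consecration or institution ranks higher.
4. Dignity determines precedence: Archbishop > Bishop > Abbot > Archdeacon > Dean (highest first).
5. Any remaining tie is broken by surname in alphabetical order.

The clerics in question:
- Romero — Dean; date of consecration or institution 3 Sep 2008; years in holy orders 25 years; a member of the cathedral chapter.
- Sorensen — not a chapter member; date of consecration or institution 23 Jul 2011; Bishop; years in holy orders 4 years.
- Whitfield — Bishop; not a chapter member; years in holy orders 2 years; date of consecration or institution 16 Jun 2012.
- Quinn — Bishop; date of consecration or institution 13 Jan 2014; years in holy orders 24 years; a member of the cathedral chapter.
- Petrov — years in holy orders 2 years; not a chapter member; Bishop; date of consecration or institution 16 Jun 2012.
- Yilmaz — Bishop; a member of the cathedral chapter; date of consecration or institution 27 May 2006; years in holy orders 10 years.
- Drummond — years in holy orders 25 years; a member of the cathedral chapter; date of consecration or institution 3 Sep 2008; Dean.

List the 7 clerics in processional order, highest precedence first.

By the first rule: Drummond, Romero, Quinn and Yilmaz (each a member of the cathedral chapter); then Sorensen, Petrov and Whitfield (each not a chapter member).
Among Drummond, Romero, Quinn and Yilmaz, by years in holy orders (higher first): Drummond and Romero (25 years) before Quinn (24 years) before Yilmaz (10 years).
Drummond and Romero both have date of consecration or institution 3 Sep 2008, so the next rule applies.
Drummond and Romero are each Dean, so the next rule applies.
Among Drummond and Romero, alphabetically by surname: Drummond before Romero.
Among Sorensen, Petrov and Whitfield, by years in holy orders (higher first): Sorensen (4 years) before Petrov and Whitfield (2 years).
Petrov and Whitfield both have date of consecration or institution 16 Jun 2012, so the next rule applies.
Petrov and Whitfield are each Bishop, so the next rule applies.
Among Petrov and Whitfield, alphabetically by surname: Petrov before Whitfield.
Full order: Drummond, Romero, Quinn, Yilmaz, Sorensen, Petrov, Whitfield.

Drummond, Romero, Quinn, Yilmaz, Sorensen, Petrov, Whitfield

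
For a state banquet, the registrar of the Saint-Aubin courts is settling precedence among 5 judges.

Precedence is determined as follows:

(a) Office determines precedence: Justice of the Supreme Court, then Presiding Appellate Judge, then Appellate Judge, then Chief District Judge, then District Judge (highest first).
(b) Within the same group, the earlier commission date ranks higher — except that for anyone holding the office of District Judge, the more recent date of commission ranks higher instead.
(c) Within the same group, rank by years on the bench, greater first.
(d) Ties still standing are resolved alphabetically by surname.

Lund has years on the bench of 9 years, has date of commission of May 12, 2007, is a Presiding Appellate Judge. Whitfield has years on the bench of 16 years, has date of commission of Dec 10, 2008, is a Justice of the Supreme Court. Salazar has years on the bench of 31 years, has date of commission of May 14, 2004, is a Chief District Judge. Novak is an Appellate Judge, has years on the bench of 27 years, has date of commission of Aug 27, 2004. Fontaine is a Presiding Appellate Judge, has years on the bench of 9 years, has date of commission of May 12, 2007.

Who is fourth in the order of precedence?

By office: Whitfield (Justice of the Supreme Court); then Fontaine and Lund (Presiding Appellate Judge); then Novak (Appellate Judge); then Salazar (Chief District Judge).
Fontaine and Lund both have date of commission May 12, 2007, so the next rule applies.
Fontaine and Lund both have years on the bench 9 years, so the next rule applies.
Among Fontaine and Lund, alphabetically by surname: Fontaine before Lund.
Order: Whitfield, Fontaine, Lund, Novak, Salazar.

Novak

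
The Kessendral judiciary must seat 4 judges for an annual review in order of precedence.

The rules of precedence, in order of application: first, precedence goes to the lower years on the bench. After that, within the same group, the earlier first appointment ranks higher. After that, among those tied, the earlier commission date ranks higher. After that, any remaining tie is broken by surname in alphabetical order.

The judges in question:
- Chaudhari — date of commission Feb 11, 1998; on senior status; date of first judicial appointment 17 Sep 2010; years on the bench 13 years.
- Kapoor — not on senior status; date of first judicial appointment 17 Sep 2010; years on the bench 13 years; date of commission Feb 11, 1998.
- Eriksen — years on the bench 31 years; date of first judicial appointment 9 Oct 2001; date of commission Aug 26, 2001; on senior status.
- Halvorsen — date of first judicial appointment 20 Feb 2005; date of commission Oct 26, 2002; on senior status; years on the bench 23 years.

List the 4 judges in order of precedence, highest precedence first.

Chaudhari, Kapoor, Halvorsen, Eriksen

By years on the bench (lower first): Chaudhari and Kapoor (both 13 years); then Halvorsen (23 years); then Eriksen (31 years).
Chaudhari and Kapoor both have date of first judicial appointment 17 Sep 2010, so the next rule applies.
Chaudhari and Kapoor both have date of commission Feb 11, 1998, so the next rule applies.
Among Chaudhari and Kapoor, alphabetically by surname: Chaudhari before Kapoor.
Full order: Chaudhari, Kapoor, Halvorsen, Eriksen.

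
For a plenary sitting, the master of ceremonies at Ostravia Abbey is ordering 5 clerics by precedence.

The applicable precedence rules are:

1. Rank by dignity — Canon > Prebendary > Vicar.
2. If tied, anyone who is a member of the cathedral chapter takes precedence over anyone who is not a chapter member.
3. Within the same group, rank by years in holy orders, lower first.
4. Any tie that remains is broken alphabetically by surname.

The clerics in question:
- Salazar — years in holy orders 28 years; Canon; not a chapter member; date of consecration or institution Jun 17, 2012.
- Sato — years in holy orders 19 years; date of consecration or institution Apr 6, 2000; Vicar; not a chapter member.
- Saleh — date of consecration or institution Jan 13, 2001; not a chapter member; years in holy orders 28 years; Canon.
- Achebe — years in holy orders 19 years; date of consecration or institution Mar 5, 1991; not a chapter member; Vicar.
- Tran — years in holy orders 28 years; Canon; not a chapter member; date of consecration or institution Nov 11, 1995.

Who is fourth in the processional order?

By dignity: Salazar, Saleh and Tran (Canon); then Achebe and Sato (Vicar).
Salazar, Saleh and Tran are each not a chapter member, so the next rule applies.
Salazar, Saleh and Tran all have years in holy orders 28 years, so the next rule applies.
Among Salazar, Saleh and Tran, alphabetically by surname: Salazar before Saleh before Tran.
Achebe and Sato are each not a chapter member, so the next rule applies.
Achebe and Sato both have years in holy orders 19 years, so the next rule applies.
Among Achebe and Sato, alphabetically by surname: Achebe before Sato.
Order: Salazar, Saleh, Tran, Achebe, Sato.

Achebe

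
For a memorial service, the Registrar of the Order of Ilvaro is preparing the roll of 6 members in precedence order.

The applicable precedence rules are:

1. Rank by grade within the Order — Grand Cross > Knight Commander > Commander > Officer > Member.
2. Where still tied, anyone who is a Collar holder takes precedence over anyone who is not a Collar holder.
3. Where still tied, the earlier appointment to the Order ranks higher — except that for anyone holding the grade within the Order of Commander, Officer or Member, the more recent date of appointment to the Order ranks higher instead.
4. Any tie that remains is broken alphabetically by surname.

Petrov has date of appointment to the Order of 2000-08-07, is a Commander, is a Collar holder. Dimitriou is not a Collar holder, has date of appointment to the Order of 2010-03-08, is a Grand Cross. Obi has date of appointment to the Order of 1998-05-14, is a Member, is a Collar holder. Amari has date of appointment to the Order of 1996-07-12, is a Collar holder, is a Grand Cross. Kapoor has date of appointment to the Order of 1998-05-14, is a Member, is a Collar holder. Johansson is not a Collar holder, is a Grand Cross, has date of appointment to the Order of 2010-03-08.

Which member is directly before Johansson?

By grade within the Order: Amari, Dimitriou and Johansson (Grand Cross); then Petrov (Commander); then Kapoor and Obi (Member).
Among Amari, Dimitriou and Johansson, a Collar holder before not a Collar holder: Amari (a Collar holder) before Dimitriou and Johansson (not a Collar holder).
Dimitriou and Johansson both have date of appointment to the Order 2010-03-08, so the next rule applies.
Among Dimitriou and Johansson, alphabetically by surname: Dimitriou before Johansson.
Kapoor and Obi are each a Collar holder, so the next rule applies.
Kapoor and Obi both have date of appointment to the Order 1998-05-14, so the next rule applies.
Among Kapoor and Obi, alphabetically by surname: Kapoor before Obi.
Order: Amari, Dimitriou, Johansson, Petrov, Kapoor, Obi.

Dimitriou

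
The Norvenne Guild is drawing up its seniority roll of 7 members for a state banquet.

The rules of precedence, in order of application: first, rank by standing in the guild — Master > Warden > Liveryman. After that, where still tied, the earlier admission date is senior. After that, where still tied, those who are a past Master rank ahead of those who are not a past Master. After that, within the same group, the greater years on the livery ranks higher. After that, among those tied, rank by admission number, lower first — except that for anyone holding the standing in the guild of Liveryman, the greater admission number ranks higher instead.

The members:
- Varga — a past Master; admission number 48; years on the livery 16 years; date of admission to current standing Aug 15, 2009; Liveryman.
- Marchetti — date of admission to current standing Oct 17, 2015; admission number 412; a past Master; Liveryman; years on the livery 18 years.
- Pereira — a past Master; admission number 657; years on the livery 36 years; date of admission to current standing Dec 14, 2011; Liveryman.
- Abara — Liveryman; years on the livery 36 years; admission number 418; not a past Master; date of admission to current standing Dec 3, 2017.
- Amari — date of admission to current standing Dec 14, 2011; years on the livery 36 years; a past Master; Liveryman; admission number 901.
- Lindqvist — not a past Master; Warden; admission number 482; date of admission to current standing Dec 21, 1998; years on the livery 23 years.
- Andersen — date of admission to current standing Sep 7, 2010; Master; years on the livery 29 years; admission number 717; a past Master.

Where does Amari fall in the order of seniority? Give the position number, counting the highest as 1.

By standing in the guild: Andersen (Master); then Lindqvist (Warden); then Varga, Amari, Pereira, Marchetti and Abara (Liveryman).
Among Varga, Amari, Pereira, Marchetti and Abara, by date of admission to current standing (earlier first): Varga (Aug 15, 2009) before Amari and Pereira (Dec 14, 2011) before Marchetti (Oct 17, 2015) before Abara (Dec 3, 2017).
Amari and Pereira are each a past Master, so the next rule applies.
Amari and Pereira both have years on the livery 36 years, so the next rule applies.
Among Amari and Pereira, by admission number (higher first) (reversed rule for this group): Amari (901) before Pereira (657).
Order: Andersen, Lindqvist, Varga, Amari, Pereira, Marchetti, Abara. So position 4.

4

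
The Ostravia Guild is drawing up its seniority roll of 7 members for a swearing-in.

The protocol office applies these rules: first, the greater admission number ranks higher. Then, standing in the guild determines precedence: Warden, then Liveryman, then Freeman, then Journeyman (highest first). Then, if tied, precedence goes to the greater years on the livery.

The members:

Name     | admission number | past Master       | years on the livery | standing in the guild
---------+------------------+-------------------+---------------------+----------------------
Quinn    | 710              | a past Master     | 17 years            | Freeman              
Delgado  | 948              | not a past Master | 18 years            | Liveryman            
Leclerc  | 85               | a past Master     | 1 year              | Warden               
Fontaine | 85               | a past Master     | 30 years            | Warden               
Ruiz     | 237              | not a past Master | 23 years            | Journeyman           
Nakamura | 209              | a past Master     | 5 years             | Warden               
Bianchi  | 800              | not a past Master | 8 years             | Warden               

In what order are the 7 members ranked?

By admission number (higher first): Delgado (948); then Bianchi (800); then Quinn (710); then Ruiz (237); then Nakamura (209); then Fontaine and Leclerc (both 85).
Fontaine and Leclerc are each Warden, so the next rule applies.
Among Fontaine and Leclerc, by years on the livery (higher first): Fontaine (30 years) before Leclerc (1 year).
Full order: Delgado, Bianchi, Quinn, Ruiz, Nakamura, Fontaine, Leclerc.

Delgado, Bianchi, Quinn, Ruiz, Nakamura, Fontaine, Leclerc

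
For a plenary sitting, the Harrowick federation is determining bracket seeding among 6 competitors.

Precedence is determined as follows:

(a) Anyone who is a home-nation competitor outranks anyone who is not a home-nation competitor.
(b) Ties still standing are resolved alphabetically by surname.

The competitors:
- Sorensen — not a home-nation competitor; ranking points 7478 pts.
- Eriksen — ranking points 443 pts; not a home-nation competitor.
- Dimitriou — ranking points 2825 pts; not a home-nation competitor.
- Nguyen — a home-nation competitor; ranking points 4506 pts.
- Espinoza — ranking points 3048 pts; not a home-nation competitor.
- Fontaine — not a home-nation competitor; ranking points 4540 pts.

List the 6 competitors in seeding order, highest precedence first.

Nguyen, Dimitriou, Eriksen, Espinoza, Fontaine, Sorensen

By the first rule: Nguyen (a home-nation competitor); then Dimitriou, Eriksen, Espinoza, Fontaine and Sorensen (each not a home-nation competitor).
Among Dimitriou, Eriksen, Espinoza, Fontaine and Sorensen, alphabetically by surname: Dimitriou before Eriksen before Espinoza before Fontaine before Sorensen.
Full order: Nguyen, Dimitriou, Eriksen, Espinoza, Fontaine, Sorensen.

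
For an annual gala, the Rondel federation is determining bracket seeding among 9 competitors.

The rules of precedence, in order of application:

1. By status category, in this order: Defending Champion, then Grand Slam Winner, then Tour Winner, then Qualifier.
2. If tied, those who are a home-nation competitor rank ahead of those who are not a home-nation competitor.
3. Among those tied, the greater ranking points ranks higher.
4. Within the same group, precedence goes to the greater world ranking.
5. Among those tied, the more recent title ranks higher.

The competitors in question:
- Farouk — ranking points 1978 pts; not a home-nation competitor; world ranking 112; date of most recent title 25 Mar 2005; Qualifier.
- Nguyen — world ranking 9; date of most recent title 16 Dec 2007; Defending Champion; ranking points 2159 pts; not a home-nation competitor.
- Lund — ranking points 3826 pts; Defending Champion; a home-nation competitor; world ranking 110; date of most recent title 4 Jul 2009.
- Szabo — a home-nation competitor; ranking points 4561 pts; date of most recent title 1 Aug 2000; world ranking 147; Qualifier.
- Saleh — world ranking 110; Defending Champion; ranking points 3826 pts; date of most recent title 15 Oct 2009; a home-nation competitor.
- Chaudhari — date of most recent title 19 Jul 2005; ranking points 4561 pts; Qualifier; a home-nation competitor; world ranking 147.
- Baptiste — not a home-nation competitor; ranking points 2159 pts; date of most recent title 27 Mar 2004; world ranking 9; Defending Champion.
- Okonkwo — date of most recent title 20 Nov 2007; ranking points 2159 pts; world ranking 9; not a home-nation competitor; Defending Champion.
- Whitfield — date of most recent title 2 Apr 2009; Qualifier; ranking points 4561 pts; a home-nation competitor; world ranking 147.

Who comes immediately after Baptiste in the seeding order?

By status category: Saleh, Lund, Nguyen, Okonkwo and Baptiste (Defending Champion); then Whitfield, Chaudhari, Szabo and Farouk (Qualifier).
Among Saleh, Lund, Nguyen, Okonkwo and Baptiste, a home-nation competitor before not a home-nation competitor: Saleh and Lund (a home-nation competitor) before Nguyen, Okonkwo and Baptiste (not a home-nation competitor).
Saleh and Lund both have ranking points 3826 pts, so the next rule applies.
Saleh and Lund both have world ranking 110, so the next rule applies.
Among Saleh and Lund, by date of most recent title (later first): Saleh (15 Oct 2009) before Lund (4 Jul 2009).
Nguyen, Okonkwo and Baptiste all have ranking points 2159 pts, so the next rule applies.
Nguyen, Okonkwo and Baptiste all have world ranking 9, so the next rule applies.
Among Nguyen, Okonkwo and Baptiste, by date of most recent title (later first): Nguyen (16 Dec 2007) before Okonkwo (20 Nov 2007) before Baptiste (27 Mar 2004).
Among Whitfield, Chaudhari, Szabo and Farouk, a home-nation competitor before not a home-nation competitor: Whitfield, Chaudhari and Szabo (a home-nation competitor) before Farouk (not a home-nation competitor).
Whitfield, Chaudhari and Szabo all have ranking points 4561 pts, so the next rule applies.
Whitfield, Chaudhari and Szabo all have world ranking 147, so the next rule applies.
Among Whitfield, Chaudhari and Szabo, by date of most recent title (later first): Whitfield (2 Apr 2009) before Chaudhari (19 Jul 2005) before Szabo (1 Aug 2000).
Order: Saleh, Lund, Nguyen, Okonkwo, Baptiste, Whitfield, Chaudhari, Szabo, Farouk.

Whitfield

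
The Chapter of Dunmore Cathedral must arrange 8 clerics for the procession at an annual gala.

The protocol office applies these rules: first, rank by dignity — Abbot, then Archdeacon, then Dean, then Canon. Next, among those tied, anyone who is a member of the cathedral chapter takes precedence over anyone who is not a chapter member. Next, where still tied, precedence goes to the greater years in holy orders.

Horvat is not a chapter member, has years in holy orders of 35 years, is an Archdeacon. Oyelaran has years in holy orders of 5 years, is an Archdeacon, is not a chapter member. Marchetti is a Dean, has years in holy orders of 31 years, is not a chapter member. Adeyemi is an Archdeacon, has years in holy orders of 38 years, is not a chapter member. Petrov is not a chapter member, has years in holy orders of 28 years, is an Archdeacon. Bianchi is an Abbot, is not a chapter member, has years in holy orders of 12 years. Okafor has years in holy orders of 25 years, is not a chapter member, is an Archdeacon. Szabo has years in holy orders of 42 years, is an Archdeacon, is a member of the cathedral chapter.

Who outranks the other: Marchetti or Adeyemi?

Adeyemi

By dignity: Bianchi (Abbot); then Szabo, Adeyemi, Horvat, Petrov, Okafor and Oyelaran (Archdeacon); then Marchetti (Dean).
Among Szabo, Adeyemi, Horvat, Petrov, Okafor and Oyelaran, a member of the cathedral chapter before not a chapter member: Szabo (a member of the cathedral chapter) before Adeyemi, Horvat, Petrov, Okafor and Oyelaran (not a chapter member).
Among Adeyemi, Horvat, Petrov, Okafor and Oyelaran, by years in holy orders (higher first): Adeyemi (38 years) before Horvat (35 years) before Petrov (28 years) before Okafor (25 years) before Oyelaran (5 years).
So Adeyemi takes precedence.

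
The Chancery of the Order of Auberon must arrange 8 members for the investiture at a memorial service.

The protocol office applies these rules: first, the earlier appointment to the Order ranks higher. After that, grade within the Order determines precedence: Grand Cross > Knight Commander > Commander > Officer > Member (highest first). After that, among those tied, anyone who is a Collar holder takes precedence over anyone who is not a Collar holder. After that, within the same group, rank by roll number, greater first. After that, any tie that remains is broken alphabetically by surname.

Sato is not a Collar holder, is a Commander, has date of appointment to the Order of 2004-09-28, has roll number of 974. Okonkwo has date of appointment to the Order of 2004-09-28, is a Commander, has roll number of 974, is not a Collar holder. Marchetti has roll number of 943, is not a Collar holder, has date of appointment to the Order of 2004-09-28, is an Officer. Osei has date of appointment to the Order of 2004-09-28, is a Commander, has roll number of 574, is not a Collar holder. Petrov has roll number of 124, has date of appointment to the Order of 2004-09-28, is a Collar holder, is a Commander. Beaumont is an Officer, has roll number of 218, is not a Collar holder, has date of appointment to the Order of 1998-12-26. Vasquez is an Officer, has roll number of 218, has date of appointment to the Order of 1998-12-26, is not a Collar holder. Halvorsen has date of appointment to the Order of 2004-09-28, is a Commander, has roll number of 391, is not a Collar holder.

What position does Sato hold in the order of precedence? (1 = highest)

5

By date of appointment to the Order (earlier first): Beaumont and Vasquez (both 1998-12-26); then Petrov, Okonkwo, Sato, Osei, Halvorsen and Marchetti (each 2004-09-28).
Beaumont and Vasquez are each Officer, so the next rule applies.
Beaumont and Vasquez are each not a Collar holder, so the next rule applies.
Beaumont and Vasquez both have roll number 218, so the next rule applies.
Among Beaumont and Vasquez, alphabetically by surname: Beaumont before Vasquez.
Among Petrov, Okonkwo, Sato, Osei, Halvorsen and Marchetti, by grade within the Order: Petrov, Okonkwo, Sato, Osei and Halvorsen (Commander) before Marchetti (Officer).
Among Petrov, Okonkwo, Sato, Osei and Halvorsen, a Collar holder before not a Collar holder: Petrov (a Collar holder) before Okonkwo, Sato, Osei and Halvorsen (not a Collar holder).
Among Okonkwo, Sato, Osei and Halvorsen, by roll number (higher first): Okonkwo and Sato (974) before Osei (574) before Halvorsen (391).
Among Okonkwo and Sato, alphabetically by surname: Okonkwo before Sato.
Order: Beaumont, Vasquez, Petrov, Okonkwo, Sato, Osei, Halvorsen, Marchetti. So position 5.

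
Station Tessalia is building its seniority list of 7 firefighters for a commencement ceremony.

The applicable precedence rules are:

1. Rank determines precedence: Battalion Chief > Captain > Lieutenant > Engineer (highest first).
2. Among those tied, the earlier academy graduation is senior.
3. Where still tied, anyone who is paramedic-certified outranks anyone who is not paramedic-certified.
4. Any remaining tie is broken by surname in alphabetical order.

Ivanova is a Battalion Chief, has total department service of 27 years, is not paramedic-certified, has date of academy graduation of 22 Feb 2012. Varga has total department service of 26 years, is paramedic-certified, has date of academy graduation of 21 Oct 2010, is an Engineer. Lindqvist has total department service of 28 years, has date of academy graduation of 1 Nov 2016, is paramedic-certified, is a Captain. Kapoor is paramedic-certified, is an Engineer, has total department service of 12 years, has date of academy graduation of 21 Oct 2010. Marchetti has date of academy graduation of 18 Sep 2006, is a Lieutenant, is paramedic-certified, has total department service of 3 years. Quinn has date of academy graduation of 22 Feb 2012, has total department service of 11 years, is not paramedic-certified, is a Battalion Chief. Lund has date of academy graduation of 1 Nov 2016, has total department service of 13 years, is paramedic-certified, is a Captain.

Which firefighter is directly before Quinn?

By rank: Ivanova and Quinn (Battalion Chief); then Lindqvist and Lund (Captain); then Marchetti (Lieutenant); then Kapoor and Varga (Engineer).
Ivanova and Quinn both have date of academy graduation 22 Feb 2012, so the next rule applies.
Ivanova and Quinn are each not paramedic-certified, so the next rule applies.
Among Ivanova and Quinn, alphabetically by surname: Ivanova before Quinn.
Lindqvist and Lund both have date of academy graduation 1 Nov 2016, so the next rule applies.
Lindqvist and Lund are each paramedic-certified, so the next rule applies.
Among Lindqvist and Lund, alphabetically by surname: Lindqvist before Lund.
Kapoor and Varga both have date of academy graduation 21 Oct 2010, so the next rule applies.
Kapoor and Varga are each paramedic-certified, so the next rule applies.
Among Kapoor and Varga, alphabetically by surname: Kapoor before Varga.
Order: Ivanova, Quinn, Lindqvist, Lund, Marchetti, Kapoor, Varga.

Ivanova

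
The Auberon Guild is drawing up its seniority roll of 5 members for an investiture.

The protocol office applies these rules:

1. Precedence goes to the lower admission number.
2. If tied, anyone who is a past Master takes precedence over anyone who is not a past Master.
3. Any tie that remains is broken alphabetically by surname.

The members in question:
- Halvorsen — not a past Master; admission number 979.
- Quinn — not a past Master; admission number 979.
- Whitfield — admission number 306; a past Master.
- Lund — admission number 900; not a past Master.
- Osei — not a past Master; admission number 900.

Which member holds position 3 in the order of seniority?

Osei

By admission number (lower first): Whitfield (306); then Lund and Osei (both 900); then Halvorsen and Quinn (both 979).
Lund and Osei are each not a past Master, so the next rule applies.
Among Lund and Osei, alphabetically by surname: Lund before Osei.
Halvorsen and Quinn are each not a past Master, so the next rule applies.
Among Halvorsen and Quinn, alphabetically by surname: Halvorsen before Quinn.
Order: Whitfield, Lund, Osei, Halvorsen, Quinn.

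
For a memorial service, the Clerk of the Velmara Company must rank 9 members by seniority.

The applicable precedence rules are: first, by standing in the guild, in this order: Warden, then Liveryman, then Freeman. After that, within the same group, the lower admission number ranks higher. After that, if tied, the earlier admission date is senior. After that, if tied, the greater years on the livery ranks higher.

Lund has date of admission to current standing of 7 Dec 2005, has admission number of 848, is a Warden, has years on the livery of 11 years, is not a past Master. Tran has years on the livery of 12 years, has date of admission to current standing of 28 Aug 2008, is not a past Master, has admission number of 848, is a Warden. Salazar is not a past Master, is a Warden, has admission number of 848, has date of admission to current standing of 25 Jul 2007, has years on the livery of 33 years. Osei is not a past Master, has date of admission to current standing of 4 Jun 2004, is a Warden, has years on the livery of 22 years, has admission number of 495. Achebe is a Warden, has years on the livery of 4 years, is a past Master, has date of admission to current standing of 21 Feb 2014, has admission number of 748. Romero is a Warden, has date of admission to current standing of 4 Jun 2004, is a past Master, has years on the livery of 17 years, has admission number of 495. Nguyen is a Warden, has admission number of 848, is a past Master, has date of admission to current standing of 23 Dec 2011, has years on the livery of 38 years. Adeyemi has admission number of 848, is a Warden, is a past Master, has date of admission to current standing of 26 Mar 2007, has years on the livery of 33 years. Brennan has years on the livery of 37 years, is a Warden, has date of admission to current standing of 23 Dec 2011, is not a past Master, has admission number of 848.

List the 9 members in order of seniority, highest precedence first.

By standing in the guild: Osei, Romero, Achebe, Lund, Adeyemi, Salazar, Tran, Nguyen and Brennan (Warden).
Among Osei, Romero, Achebe, Lund, Adeyemi, Salazar, Tran, Nguyen and Brennan, by admission number (lower first): Osei and Romero (495) before Achebe (748) before Lund, Adeyemi, Salazar, Tran, Nguyen and Brennan (848).
Osei and Romero both have date of admission to current standing 4 Jun 2004, so the next rule applies.
Among Osei and Romero, by years on the livery (higher first): Osei (22 years) before Romero (17 years).
Among Lund, Adeyemi, Salazar, Tran, Nguyen and Brennan, by date of admission to current standing (earlier first): Lund (7 Dec 2005) before Adeyemi (26 Mar 2007) before Salazar (25 Jul 2007) before Tran (28 Aug 2008) before Nguyen and Brennan (23 Dec 2011).
Among Nguyen and Brennan, by years on the livery (higher first): Nguyen (38 years) before Brennan (37 years).
Full order: Osei, Romero, Achebe, Lund, Adeyemi, Salazar, Tran, Nguyen, Brennan.

Osei, Romero, Achebe, Lund, Adeyemi, Salazar, Tran, Nguyen, Brennan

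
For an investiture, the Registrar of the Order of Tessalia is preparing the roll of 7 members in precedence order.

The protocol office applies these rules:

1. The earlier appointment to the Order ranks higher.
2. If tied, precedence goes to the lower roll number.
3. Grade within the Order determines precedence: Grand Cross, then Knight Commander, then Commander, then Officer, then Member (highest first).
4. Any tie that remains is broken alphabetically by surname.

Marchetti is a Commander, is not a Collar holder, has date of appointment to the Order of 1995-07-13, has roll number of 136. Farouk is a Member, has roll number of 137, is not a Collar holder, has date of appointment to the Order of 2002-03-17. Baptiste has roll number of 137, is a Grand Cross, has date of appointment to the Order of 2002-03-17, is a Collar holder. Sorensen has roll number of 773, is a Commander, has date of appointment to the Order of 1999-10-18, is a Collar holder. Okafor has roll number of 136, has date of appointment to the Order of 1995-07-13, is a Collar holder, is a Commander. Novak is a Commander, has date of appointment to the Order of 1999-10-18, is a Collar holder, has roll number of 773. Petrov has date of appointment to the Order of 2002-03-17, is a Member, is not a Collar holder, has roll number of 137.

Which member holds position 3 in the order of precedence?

By date of appointment to the Order (earlier first): Marchetti and Okafor (both 1995-07-13); then Novak and Sorensen (both 1999-10-18); then Baptiste, Farouk and Petrov (each 2002-03-17).
Marchetti and Okafor both have roll number 136, so the next rule applies.
Marchetti and Okafor are each Commander, so the next rule applies.
Among Marchetti and Okafor, alphabetically by surname: Marchetti before Okafor.
Novak and Sorensen both have roll number 773, so the next rule applies.
Novak and Sorensen are each Commander, so the next rule applies.
Among Novak and Sorensen, alphabetically by surname: Novak before Sorensen.
Baptiste, Farouk and Petrov all have roll number 137, so the next rule applies.
Among Baptiste, Farouk and Petrov, by grade within the Order: Baptiste (Grand Cross) before Farouk and Petrov (Member).
Among Farouk and Petrov, alphabetically by surname: Farouk before Petrov.
Order: Marchetti, Okafor, Novak, Sorensen, Baptiste, Farouk, Petrov.

Novak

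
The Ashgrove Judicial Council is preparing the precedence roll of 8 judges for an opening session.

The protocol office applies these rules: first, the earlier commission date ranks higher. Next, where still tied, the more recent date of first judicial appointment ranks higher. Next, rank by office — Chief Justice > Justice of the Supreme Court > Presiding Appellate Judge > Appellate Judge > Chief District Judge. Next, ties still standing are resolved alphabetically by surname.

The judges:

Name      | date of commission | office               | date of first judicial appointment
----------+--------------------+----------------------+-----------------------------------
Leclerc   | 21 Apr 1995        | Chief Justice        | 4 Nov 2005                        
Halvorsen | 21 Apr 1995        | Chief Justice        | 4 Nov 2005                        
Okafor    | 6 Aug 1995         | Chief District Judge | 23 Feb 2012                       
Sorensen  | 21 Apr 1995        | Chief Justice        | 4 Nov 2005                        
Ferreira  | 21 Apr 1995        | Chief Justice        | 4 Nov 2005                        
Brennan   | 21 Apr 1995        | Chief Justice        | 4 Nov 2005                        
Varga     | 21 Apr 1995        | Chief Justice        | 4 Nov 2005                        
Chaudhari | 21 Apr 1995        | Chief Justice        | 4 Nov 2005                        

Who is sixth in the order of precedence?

Sorensen

By date of commission (earlier first): Brennan, Chaudhari, Ferreira, Halvorsen, Leclerc, Sorensen and Varga (each 21 Apr 1995); then Okafor (6 Aug 1995).
Brennan, Chaudhari, Ferreira, Halvorsen, Leclerc, Sorensen and Varga all have date of first judicial appointment 4 Nov 2005, so the next rule applies.
Brennan, Chaudhari, Ferreira, Halvorsen, Leclerc, Sorensen and Varga are each Chief Justice, so the next rule applies.
Among Brennan, Chaudhari, Ferreira, Halvorsen, Leclerc, Sorensen and Varga, alphabetically by surname: Brennan before Chaudhari before Ferreira before Halvorsen before Leclerc before Sorensen before Varga.
Order: Brennan, Chaudhari, Ferreira, Halvorsen, Leclerc, Sorensen, Varga, Okafor.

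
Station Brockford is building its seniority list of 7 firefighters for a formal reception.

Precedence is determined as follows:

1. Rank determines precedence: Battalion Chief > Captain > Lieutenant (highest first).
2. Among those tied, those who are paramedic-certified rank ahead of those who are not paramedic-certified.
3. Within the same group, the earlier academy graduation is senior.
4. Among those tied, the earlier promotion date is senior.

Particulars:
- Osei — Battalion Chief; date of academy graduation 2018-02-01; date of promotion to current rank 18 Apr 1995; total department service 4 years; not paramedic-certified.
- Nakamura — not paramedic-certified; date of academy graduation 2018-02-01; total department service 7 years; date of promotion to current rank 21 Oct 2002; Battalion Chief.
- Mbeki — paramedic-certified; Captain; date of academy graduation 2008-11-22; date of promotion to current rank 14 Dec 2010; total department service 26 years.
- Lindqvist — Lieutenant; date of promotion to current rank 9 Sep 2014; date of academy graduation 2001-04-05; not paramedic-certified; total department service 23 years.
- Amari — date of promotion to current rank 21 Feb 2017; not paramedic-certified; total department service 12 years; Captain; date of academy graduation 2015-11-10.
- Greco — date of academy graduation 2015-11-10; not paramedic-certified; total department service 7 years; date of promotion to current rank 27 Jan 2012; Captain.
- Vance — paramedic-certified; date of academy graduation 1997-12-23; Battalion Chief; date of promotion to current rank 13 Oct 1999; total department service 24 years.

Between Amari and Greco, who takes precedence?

By rank: Vance, Osei and Nakamura (Battalion Chief); then Mbeki, Greco and Amari (Captain); then Lindqvist (Lieutenant).
Among Vance, Osei and Nakamura, paramedic-certified before not paramedic-certified: Vance (paramedic-certified) before Osei and Nakamura (not paramedic-certified).
Osei and Nakamura both have date of academy graduation 2018-02-01, so the next rule applies.
Among Osei and Nakamura, by date of promotion to current rank (earlier first): Osei (18 Apr 1995) before Nakamura (21 Oct 2002).
Among Mbeki, Greco and Amari, paramedic-certified before not paramedic-certified: Mbeki (paramedic-certified) before Greco and Amari (not paramedic-certified).
Greco and Amari both have date of academy graduation 2015-11-10, so the next rule applies.
Among Greco and Amari, by date of promotion to current rank (earlier first): Greco (27 Jan 2012) before Amari (21 Feb 2017).
So Greco takes precedence.

Greco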